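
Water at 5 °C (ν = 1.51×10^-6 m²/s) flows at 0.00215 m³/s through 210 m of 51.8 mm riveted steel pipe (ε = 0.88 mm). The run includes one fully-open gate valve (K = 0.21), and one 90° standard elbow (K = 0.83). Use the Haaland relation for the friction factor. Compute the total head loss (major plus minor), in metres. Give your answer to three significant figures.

H_L ≈ 10.2 m

V = 4Q/(πD²) = 1.020 m/s; V²/2g = 0.05305 m
Re = 3.50×10^4, ε/D = 0.0170 → f = 0.04699 (Haaland)
Major: h_f = f(L/D)·V²/2g = 0.04699·4054·0.05305 = 10.11 m
Minor: ΣK = 1.04; h_m = ΣK·V²/2g = 0.05517 m
Total H_L = 10.11 + 0.05517 = 10.16 m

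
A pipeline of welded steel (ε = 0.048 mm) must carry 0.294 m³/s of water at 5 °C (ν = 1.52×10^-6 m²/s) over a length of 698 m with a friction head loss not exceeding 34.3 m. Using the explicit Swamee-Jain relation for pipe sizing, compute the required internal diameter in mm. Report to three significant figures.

Swamee-Jain (Type III): D = 0.66·[ε^1.25·(LQ²/(gh_f))^4.75 + ν·Q^9.4·(L/(gh_f))^5.2]^0.04
LQ²/(gh_f) = 0.1793; L/(gh_f) = 2.074
Term 1 = ε^1.25·(…)^4.75 = 1.14×10^-9; Term 2 = ν·Q^9.4·(…)^5.2 = 6.79×10^-10
D = 0.66·(1.14×10^-9 + 6.79×10^-10)^0.04 = 0.2951 m = 295 mm
Check: V = 4.30 m/s, Re = 8.35×10^5, f = 0.01452, h_f = 32.4 m ≈ 34.3 m ✓

D ≈ 295 mm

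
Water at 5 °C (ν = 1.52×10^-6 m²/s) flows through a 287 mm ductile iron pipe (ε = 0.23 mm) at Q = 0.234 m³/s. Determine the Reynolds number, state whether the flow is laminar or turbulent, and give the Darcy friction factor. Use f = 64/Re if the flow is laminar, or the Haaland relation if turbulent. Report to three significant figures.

V = 4Q/(πD²) = 3.617 m/s
Re = VD/ν = 3.617·0.287/1.52×10^-6 = 6.83×10^5
Re > 4000 → turbulent; ε/D = 8.01×10^-4
Haaland: f = 0.01911

Re ≈ 6.83×10^5; turbulent; f ≈ 0.0191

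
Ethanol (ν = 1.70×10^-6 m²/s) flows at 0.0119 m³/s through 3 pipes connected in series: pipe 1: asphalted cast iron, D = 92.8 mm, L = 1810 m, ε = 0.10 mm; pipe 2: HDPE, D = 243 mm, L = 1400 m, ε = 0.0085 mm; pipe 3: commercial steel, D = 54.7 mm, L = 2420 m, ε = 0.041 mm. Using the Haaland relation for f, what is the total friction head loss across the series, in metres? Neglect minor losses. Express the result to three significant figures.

H ≈ 1230 m

Pipe 1: V = 1.759 m/s, Re = 9.60×10^4, ε/D = 0.00108, f = 0.02231, h_1 = f(L/D)V²/2g = 68.65 m
Pipe 2: V = 0.2566 m/s, Re = 3.67×10^4, ε/D = 3.50×10^-5, f = 0.02231, h_2 = f(L/D)V²/2g = 0.4313 m
Pipe 3: V = 5.064 m/s, Re = 1.63×10^5, ε/D = 7.50×10^-4, f = 0.02014, h_3 = f(L/D)V²/2g = 1165 m
Series → Q common, losses add: H = Σh = 1234 m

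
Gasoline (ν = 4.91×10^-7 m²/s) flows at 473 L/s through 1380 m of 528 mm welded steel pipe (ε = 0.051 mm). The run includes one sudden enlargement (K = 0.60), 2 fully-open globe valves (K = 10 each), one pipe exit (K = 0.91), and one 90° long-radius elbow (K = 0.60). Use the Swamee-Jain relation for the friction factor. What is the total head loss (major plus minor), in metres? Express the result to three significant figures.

V = 4Q/(πD²) = 2.160 m/s; V²/2g = 0.2379 m
Re = 2.32×10^6, ε/D = 9.66×10^-5 → f = 0.01272 (Swamee-Jain)
Major: h_f = f(L/D)·V²/2g = 0.01272·2614·0.2379 = 7.905 m
Minor: ΣK = 22.1; h_m = ΣK·V²/2g = 5.259 m
Total H_L = 7.905 + 5.259 = 13.16 m

H_L ≈ 13.2 m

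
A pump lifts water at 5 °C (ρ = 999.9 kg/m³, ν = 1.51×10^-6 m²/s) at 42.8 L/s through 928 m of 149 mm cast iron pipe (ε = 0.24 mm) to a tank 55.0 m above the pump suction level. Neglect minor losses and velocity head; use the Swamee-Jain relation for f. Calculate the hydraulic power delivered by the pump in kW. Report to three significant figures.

V = 4Q/(πD²) = 2.455 m/s; Re = 2.42×10^5; ε/D = 0.00161; f = 0.02315
h_f = f(L/D)V²/2g = 44.27 m
Total head H = z + h_f = 55.0 + 44.27 = 99.27 m
P_hyd = ρgQH = 999.9·9.81·0.0428·99.27 = 41.68 kW

P_hyd ≈ 41.7 kW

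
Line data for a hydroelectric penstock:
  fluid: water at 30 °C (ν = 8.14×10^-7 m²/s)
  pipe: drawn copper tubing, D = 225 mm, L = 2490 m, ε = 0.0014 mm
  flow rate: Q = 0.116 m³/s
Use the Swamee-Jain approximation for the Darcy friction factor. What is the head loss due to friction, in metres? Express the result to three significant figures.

h_f ≈ 58.5 m

V = 4Q/(πD²) = 4·0.116/(π·0.225²) = 2.917 m/s
Re = VD/ν = 2.917·0.225/8.14×10^-7 = 8.06×10^5 → turbulent
ε/D = 0.0014/225 = 6.22×10^-6
Swamee-Jain: f = 0.01218
h_f = f(L/D)V²/(2g) = 0.01218·(2490/0.225)·2.917²/(2·9.81) = 58.45 m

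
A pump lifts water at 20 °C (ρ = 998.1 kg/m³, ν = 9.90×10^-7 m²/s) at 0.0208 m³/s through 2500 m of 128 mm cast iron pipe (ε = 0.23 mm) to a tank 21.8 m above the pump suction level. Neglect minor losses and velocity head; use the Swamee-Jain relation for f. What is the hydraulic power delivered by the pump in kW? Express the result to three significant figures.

P_hyd ≈ 17.1 kW

V = 4Q/(πD²) = 1.616 m/s; Re = 2.09×10^5; ε/D = 0.00180; f = 0.02386
h_f = f(L/D)V²/2g = 62.05 m
Total head H = z + h_f = 21.8 + 62.05 = 83.85 m
P_hyd = ρgQH = 998.1·9.81·0.0208·83.85 = 17.08 kW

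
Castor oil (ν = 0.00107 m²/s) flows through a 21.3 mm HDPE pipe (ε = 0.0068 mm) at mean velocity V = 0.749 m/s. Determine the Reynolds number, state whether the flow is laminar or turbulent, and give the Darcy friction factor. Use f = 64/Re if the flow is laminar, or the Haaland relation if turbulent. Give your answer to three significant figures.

Re ≈ 14.9; laminar; f = 64/Re ≈ 4.29

Re = VD/ν = 0.7490·0.0213/0.00107 = 14.9
Re < 2300 → laminar → f = 64/Re = 4.292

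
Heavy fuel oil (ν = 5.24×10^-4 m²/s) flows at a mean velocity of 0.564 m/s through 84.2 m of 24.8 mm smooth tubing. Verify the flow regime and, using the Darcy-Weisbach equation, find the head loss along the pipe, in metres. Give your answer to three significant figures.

h_f ≈ 132 m

Re = VD/ν = 0.564·0.02480/5.24×10^-4 = 26.7 → laminar (Re < 2300)
f = 64/Re = 2.398
h_f = f(L/D)V²/(2g) = 2.398·(84.2/0.02480)·0.564²/(2·9.81) = 132.0 m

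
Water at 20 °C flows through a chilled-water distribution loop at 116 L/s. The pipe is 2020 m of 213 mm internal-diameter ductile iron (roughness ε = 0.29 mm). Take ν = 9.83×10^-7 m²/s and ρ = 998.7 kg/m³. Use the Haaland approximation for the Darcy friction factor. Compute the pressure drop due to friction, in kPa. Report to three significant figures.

Δp ≈ 1080 kPa

V = 4Q/(πD²) = 4·0.116/(π·0.213²) = 3.255 m/s
Re = VD/ν = 3.255·0.213/9.83×10^-7 = 7.05×10^5 → turbulent
ε/D = 0.29/213 = 0.00136
Haaland: f = 0.02154
h_f = f(L/D)V²/(2g) = 0.02154·(2020/0.213)·3.255²/(2·9.81) = 110.3 m
Δp = ρg·h_f = 998.7·9.81·110.3 = 1081 kPa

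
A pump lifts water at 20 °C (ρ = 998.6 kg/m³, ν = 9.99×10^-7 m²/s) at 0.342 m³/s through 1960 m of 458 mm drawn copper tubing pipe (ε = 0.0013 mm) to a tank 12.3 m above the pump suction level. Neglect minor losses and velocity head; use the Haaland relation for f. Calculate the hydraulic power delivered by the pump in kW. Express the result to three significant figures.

V = 4Q/(πD²) = 2.076 m/s; Re = 9.52×10^5; ε/D = 2.84×10^-6; f = 0.01173
h_f = f(L/D)V²/2g = 11.02 m
Total head H = z + h_f = 12.3 + 11.02 = 23.32 m
P_hyd = ρgQH = 998.6·9.81·0.342·23.32 = 78.14 kW

P_hyd ≈ 78.1 kW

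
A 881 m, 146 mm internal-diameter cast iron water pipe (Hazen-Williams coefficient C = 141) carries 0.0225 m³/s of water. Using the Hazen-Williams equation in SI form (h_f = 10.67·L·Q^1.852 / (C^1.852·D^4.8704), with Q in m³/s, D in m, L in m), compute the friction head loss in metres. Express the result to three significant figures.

h_f = 10.67·881·0.0225^1.852 / (141^1.852·0.146^4.8704) = 10.26 m

h_f ≈ 10.3 m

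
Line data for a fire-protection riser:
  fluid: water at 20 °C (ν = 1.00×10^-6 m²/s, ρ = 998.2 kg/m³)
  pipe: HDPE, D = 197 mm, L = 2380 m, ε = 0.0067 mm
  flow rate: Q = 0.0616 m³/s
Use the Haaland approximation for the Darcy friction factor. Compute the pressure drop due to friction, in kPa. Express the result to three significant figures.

Δp ≈ 344 kPa

V = 4Q/(πD²) = 4·0.0616/(π·0.197²) = 2.021 m/s
Re = VD/ν = 2.021·0.197/1.00×10^-6 = 3.98×10^5 → turbulent
ε/D = 0.0067/197 = 3.40×10^-5
Haaland: f = 0.01396
h_f = f(L/D)V²/(2g) = 0.01396·(2380/0.197)·2.021²/(2·9.81) = 35.12 m
Δp = ρg·h_f = 998.2·9.81·35.12 = 343.9 kPa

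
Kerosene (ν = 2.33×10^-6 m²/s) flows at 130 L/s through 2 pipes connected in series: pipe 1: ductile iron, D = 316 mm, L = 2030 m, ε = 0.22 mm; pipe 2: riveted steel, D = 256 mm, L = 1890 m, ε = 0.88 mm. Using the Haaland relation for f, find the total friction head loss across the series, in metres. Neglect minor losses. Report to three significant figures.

Pipe 1: V = 1.658 m/s, Re = 2.25×10^5, ε/D = 6.96×10^-4, f = 0.01945, h_1 = f(L/D)V²/2g = 17.50 m
Pipe 2: V = 2.526 m/s, Re = 2.77×10^5, ε/D = 0.00344, f = 0.02765, h_2 = f(L/D)V²/2g = 66.37 m
Series → Q common, losses add: H = Σh = 83.87 m

H ≈ 83.9 m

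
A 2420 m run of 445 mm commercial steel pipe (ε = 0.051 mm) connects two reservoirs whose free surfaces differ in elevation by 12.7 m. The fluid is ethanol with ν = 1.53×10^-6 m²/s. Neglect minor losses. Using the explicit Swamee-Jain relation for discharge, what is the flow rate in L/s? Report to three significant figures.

Q ≈ 276 L/s

Swamee-Jain (Type II): Q = -0.965·√(gD⁵h_f/L)·ln[ε/(3.7D) + √(3.17ν²L/(gD³h_f))]
√(gD⁵h_f/L) = √(9.81·0.445⁵·12.7/2420) = 0.02997
ε/(3.7D) = 3.10×10^-5; √(3.17ν²L/(gD³h_f)) = 4.04×10^-5
Q = -0.965·0.02997·ln(7.142×10^-5) = 0.2761 m³/s
Check: V = 1.78 m/s, Re = 5.16×10^5, f = 0.01458, h_f = 12.7 m ≈ 12.7 m ✓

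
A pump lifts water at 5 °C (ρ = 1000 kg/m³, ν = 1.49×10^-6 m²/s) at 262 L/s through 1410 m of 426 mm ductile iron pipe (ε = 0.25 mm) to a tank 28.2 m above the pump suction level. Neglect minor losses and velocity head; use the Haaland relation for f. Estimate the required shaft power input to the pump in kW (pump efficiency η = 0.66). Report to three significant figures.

P_shaft ≈ 150 kW

V = 4Q/(πD²) = 1.838 m/s; Re = 5.26×10^5; ε/D = 5.87×10^-4; f = 0.01807
h_f = f(L/D)V²/2g = 10.30 m
Total head H = z + h_f = 28.2 + 10.30 = 38.50 m
P_hyd = ρgQH = 1000·9.81·0.262·38.50 = 98.96 kW
P_shaft = P_hyd/η = 98.96/0.66 = 149.9 kW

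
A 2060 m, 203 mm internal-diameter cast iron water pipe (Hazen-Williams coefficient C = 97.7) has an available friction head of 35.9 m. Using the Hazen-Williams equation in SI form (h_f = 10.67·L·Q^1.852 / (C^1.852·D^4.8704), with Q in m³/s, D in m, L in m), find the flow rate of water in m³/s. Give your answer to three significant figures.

Q ≈ 0.0461 m³/s

Rearranging: Q = [h_f·C^1.852·D^4.8704 / (10.67·L)]^(1/1.852)
Q = [35.9·97.7^1.852·0.203^4.8704 / (10.67·2060)]^0.540 = 0.04612 m³/s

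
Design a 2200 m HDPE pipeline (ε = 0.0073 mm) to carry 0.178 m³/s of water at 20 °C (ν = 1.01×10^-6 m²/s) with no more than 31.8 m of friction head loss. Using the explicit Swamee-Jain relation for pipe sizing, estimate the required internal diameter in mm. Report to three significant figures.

D ≈ 300 mm

Swamee-Jain (Type III): D = 0.66·[ε^1.25·(LQ²/(gh_f))^4.75 + ν·Q^9.4·(L/(gh_f))^5.2]^0.04
LQ²/(gh_f) = 0.2234; L/(gh_f) = 7.052
Term 1 = ε^1.25·(…)^4.75 = 3.07×10^-10; Term 2 = ν·Q^9.4·(…)^5.2 = 2.34×10^-9
D = 0.66·(3.07×10^-10 + 2.34×10^-9)^0.04 = 0.2995 m = 300 mm
Check: V = 2.53 m/s, Re = 7.49×10^5, f = 0.01268, h_f = 30.3 m ≈ 31.8 m ✓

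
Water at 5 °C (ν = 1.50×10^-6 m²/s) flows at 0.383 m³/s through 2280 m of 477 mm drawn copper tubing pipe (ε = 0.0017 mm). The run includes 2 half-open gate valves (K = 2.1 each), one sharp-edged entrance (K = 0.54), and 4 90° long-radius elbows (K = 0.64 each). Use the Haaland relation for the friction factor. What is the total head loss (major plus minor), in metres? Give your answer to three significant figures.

H_L ≈ 15.6 m

V = 4Q/(πD²) = 2.143 m/s; V²/2g = 0.2341 m
Re = 6.82×10^5, ε/D = 3.56×10^-6 → f = 0.01242 (Haaland)
Major: h_f = f(L/D)·V²/2g = 0.01242·4780·0.2341 = 13.89 m
Minor: ΣK = 7.30; h_m = ΣK·V²/2g = 1.709 m
Total H_L = 13.89 + 1.709 = 15.60 m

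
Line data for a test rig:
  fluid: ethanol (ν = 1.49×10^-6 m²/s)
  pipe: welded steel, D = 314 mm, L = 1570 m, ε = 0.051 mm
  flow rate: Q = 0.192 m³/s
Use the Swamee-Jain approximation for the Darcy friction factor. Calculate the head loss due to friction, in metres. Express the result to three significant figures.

V = 4Q/(πD²) = 4·0.192/(π·0.314²) = 2.479 m/s
Re = VD/ν = 2.479·0.314/1.49×10^-6 = 5.23×10^5 → turbulent
ε/D = 0.051/314 = 1.62×10^-4
Swamee-Jain: f = 0.01508
h_f = f(L/D)V²/(2g) = 0.01508·(1570/0.314)·2.479²/(2·9.81) = 23.63 m

h_f ≈ 23.6 m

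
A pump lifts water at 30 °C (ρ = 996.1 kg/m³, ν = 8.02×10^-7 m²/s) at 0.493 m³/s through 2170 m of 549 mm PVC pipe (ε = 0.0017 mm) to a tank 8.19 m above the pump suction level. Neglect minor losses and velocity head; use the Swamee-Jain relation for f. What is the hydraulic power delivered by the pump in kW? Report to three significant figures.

V = 4Q/(πD²) = 2.083 m/s; Re = 1.43×10^6; ε/D = 3.10×10^-6; f = 0.01104
h_f = f(L/D)V²/2g = 9.648 m
Total head H = z + h_f = 8.19 + 9.648 = 17.84 m
P_hyd = ρgQH = 996.1·9.81·0.493·17.84 = 85.93 kW

P_hyd ≈ 85.9 kW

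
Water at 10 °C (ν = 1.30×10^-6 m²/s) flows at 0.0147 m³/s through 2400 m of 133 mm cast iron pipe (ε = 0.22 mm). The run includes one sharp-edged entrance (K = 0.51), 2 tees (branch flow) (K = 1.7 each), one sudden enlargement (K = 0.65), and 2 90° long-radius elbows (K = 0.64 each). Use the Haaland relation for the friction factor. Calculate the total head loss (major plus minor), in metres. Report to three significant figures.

V = 4Q/(πD²) = 1.058 m/s; V²/2g = 0.05706 m
Re = 1.08×10^5, ε/D = 0.00165 → f = 0.02390 (Haaland)
Major: h_f = f(L/D)·V²/2g = 0.02390·18045·0.05706 = 24.61 m
Minor: ΣK = 5.84; h_m = ΣK·V²/2g = 0.3332 m
Total H_L = 24.61 + 0.3332 = 24.95 m

H_L ≈ 24.9 m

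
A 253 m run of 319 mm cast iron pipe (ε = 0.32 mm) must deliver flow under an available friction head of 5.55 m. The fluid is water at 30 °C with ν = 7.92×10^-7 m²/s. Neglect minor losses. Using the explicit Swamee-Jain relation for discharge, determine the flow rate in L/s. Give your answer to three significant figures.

Q ≈ 210 L/s

Swamee-Jain (Type II): Q = -0.965·√(gD⁵h_f/L)·ln[ε/(3.7D) + √(3.17ν²L/(gD³h_f))]
√(gD⁵h_f/L) = √(9.81·0.319⁵·5.55/253) = 0.02666
ε/(3.7D) = 2.71×10^-4; √(3.17ν²L/(gD³h_f)) = 1.69×10^-5
Q = -0.965·0.02666·ln(2.880×10^-4) = 0.2098 m³/s
Check: V = 2.62 m/s, Re = 1.06×10^6, f = 0.02002, h_f = 5.58 m ≈ 5.55 m ✓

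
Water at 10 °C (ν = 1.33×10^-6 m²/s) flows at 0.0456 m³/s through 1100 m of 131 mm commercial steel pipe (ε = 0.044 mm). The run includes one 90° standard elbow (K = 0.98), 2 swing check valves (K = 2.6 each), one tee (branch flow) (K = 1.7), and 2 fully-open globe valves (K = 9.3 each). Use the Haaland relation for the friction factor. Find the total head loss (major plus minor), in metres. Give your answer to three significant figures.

V = 4Q/(πD²) = 3.383 m/s; V²/2g = 0.5834 m
Re = 3.33×10^5, ε/D = 3.36×10^-4 → f = 0.01690 (Haaland)
Major: h_f = f(L/D)·V²/2g = 0.01690·8397·0.5834 = 82.80 m
Minor: ΣK = 26.5; h_m = ΣK·V²/2g = 15.45 m
Total H_L = 82.80 + 15.45 = 98.25 m

H_L ≈ 98.3 m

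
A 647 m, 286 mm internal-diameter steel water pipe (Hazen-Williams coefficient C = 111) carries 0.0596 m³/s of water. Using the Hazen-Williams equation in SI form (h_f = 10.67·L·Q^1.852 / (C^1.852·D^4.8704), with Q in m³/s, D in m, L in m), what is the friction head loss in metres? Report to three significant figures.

h_f ≈ 2.70 m

h_f = 10.67·647·0.0596^1.852 / (111^1.852·0.286^4.8704) = 2.695 m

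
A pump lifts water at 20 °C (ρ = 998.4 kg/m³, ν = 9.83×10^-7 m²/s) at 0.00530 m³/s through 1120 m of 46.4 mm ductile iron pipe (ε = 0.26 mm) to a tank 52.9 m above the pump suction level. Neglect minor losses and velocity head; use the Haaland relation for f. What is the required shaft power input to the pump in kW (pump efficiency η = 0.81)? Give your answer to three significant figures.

V = 4Q/(πD²) = 3.134 m/s; Re = 1.48×10^5; ε/D = 0.00560; f = 0.03205
h_f = f(L/D)V²/2g = 387.3 m
Total head H = z + h_f = 52.9 + 387.3 = 440.2 m
P_hyd = ρgQH = 998.4·9.81·0.00530·440.2 = 22.85 kW
P_shaft = P_hyd/η = 22.85/0.81 = 28.21 kW

P_shaft ≈ 28.2 kW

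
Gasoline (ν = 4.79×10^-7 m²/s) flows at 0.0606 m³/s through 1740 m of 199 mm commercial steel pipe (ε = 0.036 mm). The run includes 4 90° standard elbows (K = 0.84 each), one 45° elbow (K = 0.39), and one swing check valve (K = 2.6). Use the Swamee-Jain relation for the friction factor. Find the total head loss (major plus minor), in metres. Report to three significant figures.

H_L ≈ 26.2 m

V = 4Q/(πD²) = 1.948 m/s; V²/2g = 0.1935 m
Re = 8.09×10^5, ε/D = 1.81×10^-4 → f = 0.01476 (Swamee-Jain)
Major: h_f = f(L/D)·V²/2g = 0.01476·8744·0.1935 = 24.96 m
Minor: ΣK = 6.35; h_m = ΣK·V²/2g = 1.229 m
Total H_L = 24.96 + 1.229 = 26.19 m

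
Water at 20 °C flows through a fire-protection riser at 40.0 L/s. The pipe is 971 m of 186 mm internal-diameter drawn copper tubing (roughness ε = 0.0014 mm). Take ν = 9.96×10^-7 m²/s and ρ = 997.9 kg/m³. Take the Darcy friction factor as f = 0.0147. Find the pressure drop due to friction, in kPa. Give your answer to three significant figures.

Δp ≈ 83.0 kPa

V = 4Q/(πD²) = 4·0.0400/(π·0.186²) = 1.472 m/s
h_f = f(L/D)V²/(2g) = 0.01470·(971/0.186)·1.472²/(2·9.81) = 8.476 m
Δp = ρg·h_f = 997.9·9.81·8.476 = 82.98 kPa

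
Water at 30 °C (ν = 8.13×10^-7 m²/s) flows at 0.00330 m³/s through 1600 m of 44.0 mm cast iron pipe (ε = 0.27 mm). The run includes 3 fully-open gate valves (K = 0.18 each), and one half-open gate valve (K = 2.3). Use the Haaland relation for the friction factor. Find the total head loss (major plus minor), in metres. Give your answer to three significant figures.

V = 4Q/(πD²) = 2.170 m/s; V²/2g = 0.2401 m
Re = 1.17×10^5, ε/D = 0.00614 → f = 0.03305 (Haaland)
Major: h_f = f(L/D)·V²/2g = 0.03305·36364·0.2401 = 288.5 m
Minor: ΣK = 2.84; h_m = ΣK·V²/2g = 0.6818 m
Total H_L = 288.5 + 0.6818 = 289.2 m

H_L ≈ 289 m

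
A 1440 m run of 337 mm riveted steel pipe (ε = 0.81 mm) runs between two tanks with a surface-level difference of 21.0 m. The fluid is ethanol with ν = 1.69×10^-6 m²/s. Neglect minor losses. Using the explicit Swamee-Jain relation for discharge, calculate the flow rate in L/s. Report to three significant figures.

Swamee-Jain (Type II): Q = -0.965·√(gD⁵h_f/L)·ln[ε/(3.7D) + √(3.17ν²L/(gD³h_f))]
√(gD⁵h_f/L) = √(9.81·0.337⁵·21.0/1440) = 0.02494
ε/(3.7D) = 6.50×10^-4; √(3.17ν²L/(gD³h_f)) = 4.07×10^-5
Q = -0.965·0.02494·ln(6.903×10^-4) = 0.1751 m³/s
Check: V = 1.96 m/s, Re = 3.92×10^5, f = 0.02514, h_f = 21.1 m ≈ 21.0 m ✓

Q ≈ 175 L/s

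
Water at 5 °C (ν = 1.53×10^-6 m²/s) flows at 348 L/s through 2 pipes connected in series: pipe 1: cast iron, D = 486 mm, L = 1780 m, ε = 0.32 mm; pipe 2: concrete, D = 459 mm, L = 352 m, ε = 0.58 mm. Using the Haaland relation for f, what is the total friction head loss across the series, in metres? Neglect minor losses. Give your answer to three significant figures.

H ≈ 15.8 m

Pipe 1: V = 1.876 m/s, Re = 5.96×10^5, ε/D = 6.58×10^-4, f = 0.01841, h_1 = f(L/D)V²/2g = 12.09 m
Pipe 2: V = 2.103 m/s, Re = 6.31×10^5, ε/D = 0.00126, f = 0.02120, h_2 = f(L/D)V²/2g = 3.665 m
Series → Q common, losses add: H = Σh = 15.76 m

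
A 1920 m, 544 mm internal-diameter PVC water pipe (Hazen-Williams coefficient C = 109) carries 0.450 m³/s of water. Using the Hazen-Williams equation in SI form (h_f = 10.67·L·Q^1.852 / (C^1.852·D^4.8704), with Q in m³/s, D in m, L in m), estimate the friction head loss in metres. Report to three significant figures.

h_f ≈ 15.3 m

h_f = 10.67·1920·0.450^1.852 / (109^1.852·0.544^4.8704) = 15.26 m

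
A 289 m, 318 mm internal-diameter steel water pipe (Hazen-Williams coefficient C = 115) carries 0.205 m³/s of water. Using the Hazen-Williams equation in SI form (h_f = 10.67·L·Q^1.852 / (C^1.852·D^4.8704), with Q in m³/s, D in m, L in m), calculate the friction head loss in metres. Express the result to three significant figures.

h_f ≈ 6.63 m

h_f = 10.67·289·0.205^1.852 / (115^1.852·0.318^4.8704) = 6.628 m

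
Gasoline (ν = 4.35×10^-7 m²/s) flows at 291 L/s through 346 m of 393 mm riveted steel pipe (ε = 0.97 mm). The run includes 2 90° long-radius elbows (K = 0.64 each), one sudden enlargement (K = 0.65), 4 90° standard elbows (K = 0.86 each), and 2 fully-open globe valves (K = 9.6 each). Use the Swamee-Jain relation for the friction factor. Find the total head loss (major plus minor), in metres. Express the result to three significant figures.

H_L ≈ 13.6 m

V = 4Q/(πD²) = 2.399 m/s; V²/2g = 0.2933 m
Re = 2.17×10^6, ε/D = 0.00247 → f = 0.02490 (Swamee-Jain)
Major: h_f = f(L/D)·V²/2g = 0.02490·880.4·0.2933 = 6.431 m
Minor: ΣK = 24.6; h_m = ΣK·V²/2g = 7.207 m
Total H_L = 6.431 + 7.207 = 13.64 m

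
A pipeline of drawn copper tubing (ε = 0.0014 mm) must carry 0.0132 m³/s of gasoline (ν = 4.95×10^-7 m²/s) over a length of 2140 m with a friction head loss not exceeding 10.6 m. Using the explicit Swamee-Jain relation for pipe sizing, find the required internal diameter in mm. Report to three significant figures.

D ≈ 136 mm

Swamee-Jain (Type III): D = 0.66·[ε^1.25·(LQ²/(gh_f))^4.75 + ν·Q^9.4·(L/(gh_f))^5.2]^0.04
LQ²/(gh_f) = 0.003586; L/(gh_f) = 20.58
Term 1 = ε^1.25·(…)^4.75 = 1.17×10^-19; Term 2 = ν·Q^9.4·(…)^5.2 = 7.21×10^-18
D = 0.66·(1.17×10^-19 + 7.21×10^-18)^0.04 = 0.1362 m = 136 mm
Check: V = 0.906 m/s, Re = 2.49×10^5, f = 0.01499, h_f = 9.86 m ≈ 10.6 m ✓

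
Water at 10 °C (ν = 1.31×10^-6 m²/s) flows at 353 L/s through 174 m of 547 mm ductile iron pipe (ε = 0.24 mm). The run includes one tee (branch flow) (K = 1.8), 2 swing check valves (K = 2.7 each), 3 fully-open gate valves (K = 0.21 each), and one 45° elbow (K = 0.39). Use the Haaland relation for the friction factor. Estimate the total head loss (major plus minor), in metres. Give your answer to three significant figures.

H_L ≈ 1.57 m

V = 4Q/(πD²) = 1.502 m/s; V²/2g = 0.1150 m
Re = 6.27×10^5, ε/D = 4.39×10^-4 → f = 0.01700 (Haaland)
Major: h_f = f(L/D)·V²/2g = 0.01700·318.1·0.1150 = 0.6220 m
Minor: ΣK = 8.22; h_m = ΣK·V²/2g = 0.9454 m
Total H_L = 0.6220 + 0.9454 = 1.567 m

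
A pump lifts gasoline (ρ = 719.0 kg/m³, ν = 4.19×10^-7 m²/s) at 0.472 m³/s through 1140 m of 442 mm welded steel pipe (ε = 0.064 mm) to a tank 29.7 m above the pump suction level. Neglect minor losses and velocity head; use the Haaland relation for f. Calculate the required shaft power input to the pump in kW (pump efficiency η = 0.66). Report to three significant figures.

P_shaft ≈ 233 kW

V = 4Q/(πD²) = 3.076 m/s; Re = 3.25×10^6; ε/D = 1.45×10^-4; f = 0.01325
h_f = f(L/D)V²/2g = 16.49 m
Total head H = z + h_f = 29.7 + 16.49 = 46.19 m
P_hyd = ρgQH = 719.0·9.81·0.472·46.19 = 153.8 kW
P_shaft = P_hyd/η = 153.8/0.66 = 233.0 kW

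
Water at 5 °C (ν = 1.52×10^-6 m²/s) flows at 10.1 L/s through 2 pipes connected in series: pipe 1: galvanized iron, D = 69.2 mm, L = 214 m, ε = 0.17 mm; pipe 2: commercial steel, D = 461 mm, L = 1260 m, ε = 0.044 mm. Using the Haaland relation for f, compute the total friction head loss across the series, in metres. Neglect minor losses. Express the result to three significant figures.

Pipe 1: V = 2.685 m/s, Re = 1.22×10^5, ε/D = 0.00246, f = 0.02590, h_1 = f(L/D)V²/2g = 29.44 m
Pipe 2: V = 0.06051 m/s, Re = 1.84×10^4, ε/D = 9.54×10^-5, f = 0.02646, h_2 = f(L/D)V²/2g = 0.01349 m
Series → Q common, losses add: H = Σh = 29.46 m

H ≈ 29.5 m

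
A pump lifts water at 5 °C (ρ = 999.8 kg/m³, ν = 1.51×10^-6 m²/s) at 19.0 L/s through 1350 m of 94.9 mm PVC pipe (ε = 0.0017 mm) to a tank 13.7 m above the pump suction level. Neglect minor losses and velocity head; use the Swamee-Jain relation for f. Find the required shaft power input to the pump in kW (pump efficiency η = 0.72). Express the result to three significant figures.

P_shaft ≈ 25.5 kW

V = 4Q/(πD²) = 2.686 m/s; Re = 1.69×10^5; ε/D = 1.79×10^-5; f = 0.01621
h_f = f(L/D)V²/2g = 84.78 m
Total head H = z + h_f = 13.7 + 84.78 = 98.48 m
P_hyd = ρgQH = 999.8·9.81·0.0190·98.48 = 18.35 kW
P_shaft = P_hyd/η = 18.35/0.72 = 25.49 kW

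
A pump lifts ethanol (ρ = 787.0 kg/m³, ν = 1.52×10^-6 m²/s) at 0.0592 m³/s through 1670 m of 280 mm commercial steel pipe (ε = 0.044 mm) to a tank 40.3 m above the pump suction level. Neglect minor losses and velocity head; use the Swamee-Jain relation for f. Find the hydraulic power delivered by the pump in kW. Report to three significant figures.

P_hyd ≈ 20.6 kW

V = 4Q/(πD²) = 0.9614 m/s; Re = 1.77×10^5; ε/D = 1.57×10^-4; f = 0.01712
h_f = f(L/D)V²/2g = 4.811 m
Total head H = z + h_f = 40.3 + 4.811 = 45.11 m
P_hyd = ρgQH = 787.0·9.81·0.0592·45.11 = 20.62 kW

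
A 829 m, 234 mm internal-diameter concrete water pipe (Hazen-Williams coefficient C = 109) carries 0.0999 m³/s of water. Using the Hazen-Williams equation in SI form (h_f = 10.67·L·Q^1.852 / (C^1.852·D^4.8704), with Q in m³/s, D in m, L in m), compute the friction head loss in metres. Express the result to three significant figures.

h_f ≈ 24.7 m

h_f = 10.67·829·0.0999^1.852 / (109^1.852·0.234^4.8704) = 24.70 m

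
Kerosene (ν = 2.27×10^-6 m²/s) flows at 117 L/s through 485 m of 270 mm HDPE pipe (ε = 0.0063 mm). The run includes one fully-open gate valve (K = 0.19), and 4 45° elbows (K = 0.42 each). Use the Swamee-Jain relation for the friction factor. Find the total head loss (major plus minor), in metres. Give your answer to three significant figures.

H_L ≈ 6.21 m

V = 4Q/(πD²) = 2.043 m/s; V²/2g = 0.2128 m
Re = 2.43×10^5, ε/D = 2.33×10^-5 → f = 0.01520 (Swamee-Jain)
Major: h_f = f(L/D)·V²/2g = 0.01520·1796·0.2128 = 5.810 m
Minor: ΣK = 1.87; h_m = ΣK·V²/2g = 0.3980 m
Total H_L = 5.810 + 0.3980 = 6.208 m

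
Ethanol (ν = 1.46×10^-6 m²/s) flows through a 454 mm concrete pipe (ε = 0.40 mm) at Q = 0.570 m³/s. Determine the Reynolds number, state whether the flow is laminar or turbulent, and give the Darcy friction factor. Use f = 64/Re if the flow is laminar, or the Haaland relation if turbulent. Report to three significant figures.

Re ≈ 1.09×10^6; turbulent; f ≈ 0.0193

V = 4Q/(πD²) = 3.521 m/s
Re = VD/ν = 3.521·0.454/1.46×10^-6 = 1.09×10^6
Re > 4000 → turbulent; ε/D = 8.81×10^-4
Haaland: f = 0.01935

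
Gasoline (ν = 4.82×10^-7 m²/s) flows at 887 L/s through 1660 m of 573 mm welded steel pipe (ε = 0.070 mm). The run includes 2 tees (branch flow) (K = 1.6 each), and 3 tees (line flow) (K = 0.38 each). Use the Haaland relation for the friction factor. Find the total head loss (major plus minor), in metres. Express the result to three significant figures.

V = 4Q/(πD²) = 3.440 m/s; V²/2g = 0.6030 m
Re = 4.09×10^6, ε/D = 1.22×10^-4 → f = 0.01280 (Haaland)
Major: h_f = f(L/D)·V²/2g = 0.01280·2897·0.6030 = 22.37 m
Minor: ΣK = 4.34; h_m = ΣK·V²/2g = 2.617 m
Total H_L = 22.37 + 2.617 = 24.98 m

H_L ≈ 25.0 m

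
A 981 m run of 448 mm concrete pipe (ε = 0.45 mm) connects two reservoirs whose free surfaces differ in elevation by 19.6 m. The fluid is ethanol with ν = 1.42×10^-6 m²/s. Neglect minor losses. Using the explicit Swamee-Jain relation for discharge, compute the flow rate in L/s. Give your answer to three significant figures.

Q ≈ 467 L/s

Swamee-Jain (Type II): Q = -0.965·√(gD⁵h_f/L)·ln[ε/(3.7D) + √(3.17ν²L/(gD³h_f))]
√(gD⁵h_f/L) = √(9.81·0.448⁵·19.6/981) = 0.05947
ε/(3.7D) = 2.71×10^-4; √(3.17ν²L/(gD³h_f)) = 1.90×10^-5
Q = -0.965·0.05947·ln(2.905×10^-4) = 0.4674 m³/s
Check: V = 2.97 m/s, Re = 9.35×10^5, f = 0.02007, h_f = 19.7 m ≈ 19.6 m ✓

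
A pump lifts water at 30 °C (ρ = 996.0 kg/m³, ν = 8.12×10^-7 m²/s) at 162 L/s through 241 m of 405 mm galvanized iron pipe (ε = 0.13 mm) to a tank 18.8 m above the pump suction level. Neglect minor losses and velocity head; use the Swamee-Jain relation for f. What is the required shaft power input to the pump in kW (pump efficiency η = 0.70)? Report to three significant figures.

V = 4Q/(πD²) = 1.258 m/s; Re = 6.27×10^5; ε/D = 3.21×10^-4; f = 0.01631
h_f = f(L/D)V²/2g = 0.7822 m
Total head H = z + h_f = 18.8 + 0.7822 = 19.58 m
P_hyd = ρgQH = 996.0·9.81·0.162·19.58 = 31.00 kW
P_shaft = P_hyd/η = 31.00/0.70 = 44.28 kW

P_shaft ≈ 44.3 kW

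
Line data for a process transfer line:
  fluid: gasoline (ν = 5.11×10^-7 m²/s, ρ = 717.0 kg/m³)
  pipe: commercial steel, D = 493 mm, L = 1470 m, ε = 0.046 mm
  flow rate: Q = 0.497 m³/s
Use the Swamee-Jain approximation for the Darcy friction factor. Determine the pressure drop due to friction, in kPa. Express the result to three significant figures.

V = 4Q/(πD²) = 4·0.497/(π·0.493²) = 2.604 m/s
Re = VD/ν = 2.604·0.493/5.11×10^-7 = 2.51×10^6 → turbulent
ε/D = 0.046/493 = 9.33×10^-5
Swamee-Jain: f = 0.01260
h_f = f(L/D)V²/(2g) = 0.01260·(1470/0.493)·2.604²/(2·9.81) = 12.99 m
Δp = ρg·h_f = 717.0·9.81·12.99 = 91.33 kPa

Δp ≈ 91.3 kPa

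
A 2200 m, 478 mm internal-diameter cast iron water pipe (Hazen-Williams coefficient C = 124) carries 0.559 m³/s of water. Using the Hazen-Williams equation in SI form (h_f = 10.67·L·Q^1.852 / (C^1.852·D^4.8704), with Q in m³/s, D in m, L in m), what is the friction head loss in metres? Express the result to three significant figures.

h_f = 10.67·2200·0.559^1.852 / (124^1.852·0.478^4.8704) = 38.64 m

h_f ≈ 38.6 m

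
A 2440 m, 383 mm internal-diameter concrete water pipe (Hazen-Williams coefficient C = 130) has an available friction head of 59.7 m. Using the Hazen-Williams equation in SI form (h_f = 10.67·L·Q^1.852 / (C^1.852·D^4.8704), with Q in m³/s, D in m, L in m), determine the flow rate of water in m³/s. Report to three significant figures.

Q ≈ 0.391 m³/s

Rearranging: Q = [h_f·C^1.852·D^4.8704 / (10.67·L)]^(1/1.852)
Q = [59.7·130^1.852·0.383^4.8704 / (10.67·2440)]^0.540 = 0.3914 m³/s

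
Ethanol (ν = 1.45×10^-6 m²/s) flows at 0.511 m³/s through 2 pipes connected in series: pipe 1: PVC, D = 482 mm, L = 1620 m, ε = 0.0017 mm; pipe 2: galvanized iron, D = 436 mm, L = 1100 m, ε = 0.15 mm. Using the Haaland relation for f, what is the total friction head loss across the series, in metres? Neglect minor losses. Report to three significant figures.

Pipe 1: V = 2.801 m/s, Re = 9.31×10^5, ε/D = 3.53×10^-6, f = 0.01178, h_1 = f(L/D)V²/2g = 15.83 m
Pipe 2: V = 3.423 m/s, Re = 1.03×10^6, ε/D = 3.44×10^-4, f = 0.01597, h_2 = f(L/D)V²/2g = 24.06 m
Series → Q common, losses add: H = Σh = 39.89 m

H ≈ 39.9 m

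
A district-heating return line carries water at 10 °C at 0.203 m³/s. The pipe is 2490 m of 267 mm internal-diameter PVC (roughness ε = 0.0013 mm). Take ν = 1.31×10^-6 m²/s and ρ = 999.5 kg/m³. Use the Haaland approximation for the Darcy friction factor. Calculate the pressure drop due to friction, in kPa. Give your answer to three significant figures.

V = 4Q/(πD²) = 4·0.203/(π·0.267²) = 3.626 m/s
Re = VD/ν = 3.626·0.267/1.31×10^-6 = 7.39×10^5 → turbulent
ε/D = 0.0013/267 = 4.87×10^-6
Haaland: f = 0.01227
h_f = f(L/D)V²/(2g) = 0.01227·(2490/0.267)·3.626²/(2·9.81) = 76.64 m
Δp = ρg·h_f = 999.5·9.81·76.64 = 751.5 kPa

Δp ≈ 751 kPa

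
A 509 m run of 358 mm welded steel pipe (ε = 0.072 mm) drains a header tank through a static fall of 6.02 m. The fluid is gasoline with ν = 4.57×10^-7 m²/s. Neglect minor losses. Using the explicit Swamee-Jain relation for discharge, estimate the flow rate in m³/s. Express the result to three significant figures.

Swamee-Jain (Type II): Q = -0.965·√(gD⁵h_f/L)·ln[ε/(3.7D) + √(3.17ν²L/(gD³h_f))]
√(gD⁵h_f/L) = √(9.81·0.358⁵·6.02/509) = 0.02612
ε/(3.7D) = 5.44×10^-5; √(3.17ν²L/(gD³h_f)) = 1.12×10^-5
Q = -0.965·0.02612·ln(6.551×10^-5) = 0.2428 m³/s
Check: V = 2.41 m/s, Re = 1.89×10^6, f = 0.01436, h_f = 6.06 m ≈ 6.02 m ✓

Q ≈ 0.243 m³/s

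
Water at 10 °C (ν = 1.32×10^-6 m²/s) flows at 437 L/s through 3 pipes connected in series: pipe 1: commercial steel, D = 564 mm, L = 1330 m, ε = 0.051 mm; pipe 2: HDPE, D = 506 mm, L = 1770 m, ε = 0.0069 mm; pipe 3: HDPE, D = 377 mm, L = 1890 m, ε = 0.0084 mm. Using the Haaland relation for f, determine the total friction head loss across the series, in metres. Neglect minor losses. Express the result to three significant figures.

Pipe 1: V = 1.749 m/s, Re = 7.47×10^5, ε/D = 9.04×10^-5, f = 0.01354, h_1 = f(L/D)V²/2g = 4.980 m
Pipe 2: V = 2.173 m/s, Re = 8.33×10^5, ε/D = 1.36×10^-5, f = 0.01217, h_2 = f(L/D)V²/2g = 10.25 m
Pipe 3: V = 3.915 m/s, Re = 1.12×10^6, ε/D = 2.23×10^-5, f = 0.01182, h_3 = f(L/D)V²/2g = 46.30 m
Series → Q common, losses add: H = Σh = 61.53 m

H ≈ 61.5 m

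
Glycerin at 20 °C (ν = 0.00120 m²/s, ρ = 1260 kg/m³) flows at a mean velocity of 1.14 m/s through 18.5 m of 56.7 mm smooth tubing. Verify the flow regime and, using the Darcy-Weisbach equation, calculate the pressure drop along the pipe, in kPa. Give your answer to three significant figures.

Re = VD/ν = 1.14·0.05670/0.00120 = 53.9 → laminar (Re < 2300)
f = 64/Re = 1.188
h_f = f(L/D)V²/(2g) = 1.188·(18.5/0.05670)·1.14²/(2·9.81) = 25.68 m
Δp = ρg·h_f = 1260·9.81·25.68 = 317.4 kPa

Δp ≈ 317 kPa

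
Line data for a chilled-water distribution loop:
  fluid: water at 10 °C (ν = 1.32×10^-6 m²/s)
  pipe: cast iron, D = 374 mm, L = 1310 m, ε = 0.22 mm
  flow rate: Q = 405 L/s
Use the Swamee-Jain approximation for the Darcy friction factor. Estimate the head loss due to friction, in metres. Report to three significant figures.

h_f ≈ 43.3 m

V = 4Q/(πD²) = 4·0.405/(π·0.374²) = 3.687 m/s
Re = VD/ν = 3.687·0.374/1.32×10^-6 = 1.04×10^6 → turbulent
ε/D = 0.22/374 = 5.88×10^-4
Swamee-Jain: f = 0.01785
h_f = f(L/D)V²/(2g) = 0.01785·(1310/0.374)·3.687²/(2·9.81) = 43.31 m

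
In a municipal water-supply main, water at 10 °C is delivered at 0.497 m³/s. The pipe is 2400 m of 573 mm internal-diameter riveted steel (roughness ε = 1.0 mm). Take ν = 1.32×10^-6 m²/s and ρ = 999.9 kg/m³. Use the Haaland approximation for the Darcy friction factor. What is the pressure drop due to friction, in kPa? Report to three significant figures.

V = 4Q/(πD²) = 4·0.497/(π·0.573²) = 1.927 m/s
Re = VD/ν = 1.927·0.573/1.32×10^-6 = 8.37×10^5 → turbulent
ε/D = 1.0/573 = 0.00175
Haaland: f = 0.02285
h_f = f(L/D)V²/(2g) = 0.02285·(2400/0.573)·1.927²/(2·9.81) = 18.12 m
Δp = ρg·h_f = 999.9·9.81·18.12 = 177.8 kPa

Δp ≈ 178 kPa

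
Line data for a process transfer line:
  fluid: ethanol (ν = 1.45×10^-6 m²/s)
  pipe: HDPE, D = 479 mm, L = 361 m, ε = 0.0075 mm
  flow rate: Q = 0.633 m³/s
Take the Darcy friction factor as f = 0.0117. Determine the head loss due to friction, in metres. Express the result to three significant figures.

h_f ≈ 5.55 m

V = 4Q/(πD²) = 4·0.633/(π·0.479²) = 3.513 m/s
h_f = f(L/D)V²/(2g) = 0.01170·(361/0.479)·3.513²/(2·9.81) = 5.546 m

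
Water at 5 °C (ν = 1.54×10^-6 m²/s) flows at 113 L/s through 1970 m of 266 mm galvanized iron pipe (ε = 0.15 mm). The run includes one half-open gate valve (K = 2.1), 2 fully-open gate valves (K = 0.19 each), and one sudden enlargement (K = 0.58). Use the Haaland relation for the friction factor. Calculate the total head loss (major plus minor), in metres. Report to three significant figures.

V = 4Q/(πD²) = 2.033 m/s; V²/2g = 0.2107 m
Re = 3.51×10^5, ε/D = 5.64×10^-4 → f = 0.01827 (Haaland)
Major: h_f = f(L/D)·V²/2g = 0.01827·7406·0.2107 = 28.52 m
Minor: ΣK = 3.06; h_m = ΣK·V²/2g = 0.6449 m
Total H_L = 28.52 + 0.6449 = 29.16 m

H_L ≈ 29.2 m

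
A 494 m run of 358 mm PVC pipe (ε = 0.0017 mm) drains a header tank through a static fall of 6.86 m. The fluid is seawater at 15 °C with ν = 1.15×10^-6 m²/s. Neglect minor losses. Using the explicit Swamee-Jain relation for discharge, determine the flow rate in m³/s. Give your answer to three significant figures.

Swamee-Jain (Type II): Q = -0.965·√(gD⁵h_f/L)·ln[ε/(3.7D) + √(3.17ν²L/(gD³h_f))]
√(gD⁵h_f/L) = √(9.81·0.358⁵·6.86/494) = 0.02830
ε/(3.7D) = 1.28×10^-6; √(3.17ν²L/(gD³h_f)) = 2.59×10^-5
Q = -0.965·0.02830·ln(2.718×10^-5) = 0.2871 m³/s
Check: V = 2.85 m/s, Re = 8.88×10^5, f = 0.01195, h_f = 6.84 m ≈ 6.86 m ✓

Q ≈ 0.287 m³/s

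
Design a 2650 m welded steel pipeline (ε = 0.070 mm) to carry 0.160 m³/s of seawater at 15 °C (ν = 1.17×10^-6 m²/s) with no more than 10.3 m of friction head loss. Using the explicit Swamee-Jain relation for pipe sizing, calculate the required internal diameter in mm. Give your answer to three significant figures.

Swamee-Jain (Type III): D = 0.66·[ε^1.25·(LQ²/(gh_f))^4.75 + ν·Q^9.4·(L/(gh_f))^5.2]^0.04
LQ²/(gh_f) = 0.6714; L/(gh_f) = 26.23
Term 1 = ε^1.25·(…)^4.75 = 9.65×10^-7; Term 2 = ν·Q^9.4·(…)^5.2 = 9.21×10^-7
D = 0.66·(9.65×10^-7 + 9.21×10^-7)^0.04 = 0.3896 m = 390 mm
Check: V = 1.34 m/s, Re = 4.47×10^5, f = 0.01548, h_f = 9.67 m ≈ 10.3 m ✓

D ≈ 390 mm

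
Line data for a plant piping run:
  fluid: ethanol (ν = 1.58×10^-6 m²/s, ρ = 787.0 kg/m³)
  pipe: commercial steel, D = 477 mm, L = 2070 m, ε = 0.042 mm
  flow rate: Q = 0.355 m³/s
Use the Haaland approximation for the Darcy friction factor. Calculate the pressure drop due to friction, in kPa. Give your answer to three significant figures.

V = 4Q/(πD²) = 4·0.355/(π·0.477²) = 1.987 m/s
Re = VD/ν = 1.987·0.477/1.58×10^-6 = 6.00×10^5 → turbulent
ε/D = 0.042/477 = 8.81×10^-5
Haaland: f = 0.01383
h_f = f(L/D)V²/(2g) = 0.01383·(2070/0.477)·1.987²/(2·9.81) = 12.07 m
Δp = ρg·h_f = 787.0·9.81·12.07 = 93.21 kPa

Δp ≈ 93.2 kPa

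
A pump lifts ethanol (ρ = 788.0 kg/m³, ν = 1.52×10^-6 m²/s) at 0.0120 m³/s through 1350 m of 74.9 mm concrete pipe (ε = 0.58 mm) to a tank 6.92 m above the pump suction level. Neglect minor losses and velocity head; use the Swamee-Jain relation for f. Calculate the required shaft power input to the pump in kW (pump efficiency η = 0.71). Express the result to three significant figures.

P_shaft ≈ 32.6 kW

V = 4Q/(πD²) = 2.724 m/s; Re = 1.34×10^5; ε/D = 0.00774; f = 0.03557
h_f = f(L/D)V²/2g = 242.3 m
Total head H = z + h_f = 6.92 + 242.3 = 249.3 m
P_hyd = ρgQH = 788.0·9.81·0.0120·249.3 = 23.12 kW
P_shaft = P_hyd/η = 23.12/0.71 = 32.57 kW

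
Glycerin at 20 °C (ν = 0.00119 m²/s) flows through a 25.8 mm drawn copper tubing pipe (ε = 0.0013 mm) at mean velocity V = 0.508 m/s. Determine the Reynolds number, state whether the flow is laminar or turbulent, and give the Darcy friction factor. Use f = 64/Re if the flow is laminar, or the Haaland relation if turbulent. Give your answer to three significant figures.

Re = VD/ν = 0.5080·0.0258/0.00119 = 11.0
Re < 2300 → laminar → f = 64/Re = 5.811

Re ≈ 11.0; laminar; f = 64/Re ≈ 5.81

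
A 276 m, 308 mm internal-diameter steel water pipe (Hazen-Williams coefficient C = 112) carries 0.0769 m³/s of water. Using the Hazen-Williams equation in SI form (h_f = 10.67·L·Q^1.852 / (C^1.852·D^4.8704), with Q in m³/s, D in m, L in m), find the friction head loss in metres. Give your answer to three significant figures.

h_f ≈ 1.26 m

h_f = 10.67·276·0.0769^1.852 / (112^1.852·0.308^4.8704) = 1.264 m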